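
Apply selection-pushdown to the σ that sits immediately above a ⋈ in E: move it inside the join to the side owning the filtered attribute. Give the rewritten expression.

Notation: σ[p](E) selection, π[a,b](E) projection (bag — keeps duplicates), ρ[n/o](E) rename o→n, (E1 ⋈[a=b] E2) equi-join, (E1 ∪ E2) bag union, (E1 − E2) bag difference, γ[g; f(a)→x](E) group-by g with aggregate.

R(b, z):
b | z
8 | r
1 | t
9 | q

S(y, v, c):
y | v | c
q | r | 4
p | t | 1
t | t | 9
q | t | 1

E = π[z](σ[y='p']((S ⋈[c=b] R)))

σ filters on y, owned by the left side.
E' = π[z]((σ[y='p'](S) ⋈[c=b] R))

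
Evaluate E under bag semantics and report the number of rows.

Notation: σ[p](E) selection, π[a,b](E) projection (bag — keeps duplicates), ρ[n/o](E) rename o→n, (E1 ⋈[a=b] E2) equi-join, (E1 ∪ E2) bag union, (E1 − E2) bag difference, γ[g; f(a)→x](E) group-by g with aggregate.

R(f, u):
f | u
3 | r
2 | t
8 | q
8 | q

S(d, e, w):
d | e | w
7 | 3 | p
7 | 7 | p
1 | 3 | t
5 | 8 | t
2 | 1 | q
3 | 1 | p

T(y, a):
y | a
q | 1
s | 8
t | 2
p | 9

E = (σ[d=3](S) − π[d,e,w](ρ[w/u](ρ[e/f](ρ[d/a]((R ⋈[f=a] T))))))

Stepwise |·|:
  S → 6
  σ[d=3](S) → 1
  R → 4
  T → 4
  (R ⋈[f=a] T) → 3
  ρ[d/a]((R ⋈[f=a] T)) → 3
  ρ[e/f](ρ[d/a]((R ⋈[f=a] T))) → 3
  ρ[w/u](ρ[e/f](ρ[d/a]((R ⋈[f=a] T)))) → 3
  π[d,e,w](ρ[w/u](ρ[e/f](ρ[d/a]((R ⋈[f=a] T))))) → 3
  (σ[d=3](S) − π[d,e,w](ρ[w/u](ρ[e/f](ρ[d/a]((R ⋈[f=a] T)))))) → 1

|E| = 1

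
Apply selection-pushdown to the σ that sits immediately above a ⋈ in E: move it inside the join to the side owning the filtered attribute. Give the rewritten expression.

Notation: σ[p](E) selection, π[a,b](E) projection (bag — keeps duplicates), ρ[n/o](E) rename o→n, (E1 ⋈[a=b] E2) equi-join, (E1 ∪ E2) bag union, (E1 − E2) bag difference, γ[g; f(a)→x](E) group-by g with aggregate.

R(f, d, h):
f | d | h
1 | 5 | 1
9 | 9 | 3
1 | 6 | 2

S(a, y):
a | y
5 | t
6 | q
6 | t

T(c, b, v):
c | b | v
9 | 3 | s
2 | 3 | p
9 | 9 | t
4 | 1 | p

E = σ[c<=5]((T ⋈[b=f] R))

σ filters on c, owned by the left side.
E' = (σ[c<=5](T) ⋈[b=f] R)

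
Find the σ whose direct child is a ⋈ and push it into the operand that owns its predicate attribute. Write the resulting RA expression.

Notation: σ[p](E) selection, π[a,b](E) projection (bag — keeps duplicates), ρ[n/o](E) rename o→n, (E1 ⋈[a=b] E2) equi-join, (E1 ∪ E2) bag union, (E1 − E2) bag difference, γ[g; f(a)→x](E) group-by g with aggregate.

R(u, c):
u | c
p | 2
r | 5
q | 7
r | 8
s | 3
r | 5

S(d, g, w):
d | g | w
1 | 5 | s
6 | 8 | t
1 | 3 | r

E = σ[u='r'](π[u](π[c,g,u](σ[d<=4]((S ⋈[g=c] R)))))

σ filters on d, owned by the left side.
E' = σ[u='r'](π[u](π[c,g,u]((σ[d<=4](S) ⋈[g=c] R))))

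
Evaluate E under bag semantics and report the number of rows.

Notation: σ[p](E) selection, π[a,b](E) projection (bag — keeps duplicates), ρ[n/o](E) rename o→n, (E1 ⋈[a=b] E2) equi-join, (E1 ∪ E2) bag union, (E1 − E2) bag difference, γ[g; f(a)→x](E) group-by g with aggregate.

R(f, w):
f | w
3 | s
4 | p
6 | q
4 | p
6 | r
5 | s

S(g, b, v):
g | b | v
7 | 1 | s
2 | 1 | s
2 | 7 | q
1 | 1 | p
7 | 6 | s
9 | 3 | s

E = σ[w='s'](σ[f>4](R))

Per-node cardinality:
  R → 6
  σ[f>4](R) → 3
  σ[w='s'](σ[f>4](R)) → 1

|E| = 1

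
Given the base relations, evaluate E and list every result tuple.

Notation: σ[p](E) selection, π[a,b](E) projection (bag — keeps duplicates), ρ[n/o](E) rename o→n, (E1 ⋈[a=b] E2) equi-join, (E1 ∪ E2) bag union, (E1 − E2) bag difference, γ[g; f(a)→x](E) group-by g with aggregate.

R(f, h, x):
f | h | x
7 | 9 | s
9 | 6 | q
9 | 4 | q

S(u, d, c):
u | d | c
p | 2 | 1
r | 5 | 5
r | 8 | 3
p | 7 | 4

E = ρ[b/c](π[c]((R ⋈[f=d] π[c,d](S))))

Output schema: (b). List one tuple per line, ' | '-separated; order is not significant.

Per-node cardinality:
  R → 3
  S → 4
  π[c,d](S) → 4
  (R ⋈[f=d] π[c,d](S)) → 1
  π[c]((R ⋈[f=d] π[c,d](S))) → 1
  ρ[b/c](π[c]((R ⋈[f=d] π[c,d](S)))) → 1

== RESULT ==
b
4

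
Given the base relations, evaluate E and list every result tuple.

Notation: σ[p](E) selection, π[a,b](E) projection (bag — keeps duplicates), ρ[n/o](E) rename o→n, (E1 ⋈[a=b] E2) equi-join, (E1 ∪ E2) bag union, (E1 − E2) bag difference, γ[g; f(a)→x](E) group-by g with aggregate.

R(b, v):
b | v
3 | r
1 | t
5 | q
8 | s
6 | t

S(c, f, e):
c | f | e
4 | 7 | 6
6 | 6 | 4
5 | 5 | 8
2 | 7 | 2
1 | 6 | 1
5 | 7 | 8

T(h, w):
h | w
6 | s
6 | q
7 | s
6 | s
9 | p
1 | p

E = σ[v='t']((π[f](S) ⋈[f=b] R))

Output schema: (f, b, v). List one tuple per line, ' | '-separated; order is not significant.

Subexpression sizes:
  S → 6
  π[f](S) → 6
  R → 5
  (π[f](S) ⋈[f=b] R) → 3
  σ[v='t']((π[f](S) ⋈[f=b] R)) → 2

== RESULT ==
f | b | v
6 | 6 | t
6 | 6 | t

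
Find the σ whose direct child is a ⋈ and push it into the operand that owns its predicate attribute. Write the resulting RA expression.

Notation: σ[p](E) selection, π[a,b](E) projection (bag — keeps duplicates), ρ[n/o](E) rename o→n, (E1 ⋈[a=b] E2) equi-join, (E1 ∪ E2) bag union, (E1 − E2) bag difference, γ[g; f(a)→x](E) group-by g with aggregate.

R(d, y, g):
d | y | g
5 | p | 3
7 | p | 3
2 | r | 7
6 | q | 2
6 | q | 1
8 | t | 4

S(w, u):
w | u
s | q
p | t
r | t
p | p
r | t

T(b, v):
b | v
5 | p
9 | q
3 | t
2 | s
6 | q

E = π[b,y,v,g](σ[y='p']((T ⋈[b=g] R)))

σ filters on y, owned by the right side.
E' = π[b,y,v,g]((T ⋈[b=g] σ[y='p'](R)))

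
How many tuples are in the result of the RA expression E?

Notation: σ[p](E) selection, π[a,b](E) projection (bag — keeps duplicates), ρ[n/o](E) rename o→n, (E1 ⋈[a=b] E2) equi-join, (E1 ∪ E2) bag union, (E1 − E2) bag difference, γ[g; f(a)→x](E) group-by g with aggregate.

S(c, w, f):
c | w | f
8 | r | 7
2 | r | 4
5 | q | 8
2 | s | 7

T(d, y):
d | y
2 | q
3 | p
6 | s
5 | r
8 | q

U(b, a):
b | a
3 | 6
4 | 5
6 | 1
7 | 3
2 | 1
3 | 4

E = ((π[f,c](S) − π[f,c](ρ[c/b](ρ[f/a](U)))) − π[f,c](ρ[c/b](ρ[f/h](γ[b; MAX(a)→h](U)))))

Stepwise |·|:
  S → 4
  π[f,c](S) → 4
  U → 6
  ρ[f/a](U) → 6
  ρ[c/b](ρ[f/a](U)) → 6
  π[f,c](ρ[c/b](ρ[f/a](U))) → 6
  (π[f,c](S) − π[f,c](ρ[c/b](ρ[f/a](U)))) → 4
  U → 6
  γ[b; MAX(a)→h](U) → 5
  ρ[f/h](γ[b; MAX(a)→h](U)) → 5
  ρ[c/b](ρ[f/h](γ[b; MAX(a)→h](U))) → 5
  π[f,c](ρ[c/b](ρ[f/h](γ[b; MAX(a)→h](U)))) → 5
  ((π[f,c](S) − π[f,c](ρ[c/b](ρ[f/a](U)))) − π[f,c](ρ[c/b](ρ[f/h](γ[b; MAX(a)→h](U))))) → 4

|E| = 4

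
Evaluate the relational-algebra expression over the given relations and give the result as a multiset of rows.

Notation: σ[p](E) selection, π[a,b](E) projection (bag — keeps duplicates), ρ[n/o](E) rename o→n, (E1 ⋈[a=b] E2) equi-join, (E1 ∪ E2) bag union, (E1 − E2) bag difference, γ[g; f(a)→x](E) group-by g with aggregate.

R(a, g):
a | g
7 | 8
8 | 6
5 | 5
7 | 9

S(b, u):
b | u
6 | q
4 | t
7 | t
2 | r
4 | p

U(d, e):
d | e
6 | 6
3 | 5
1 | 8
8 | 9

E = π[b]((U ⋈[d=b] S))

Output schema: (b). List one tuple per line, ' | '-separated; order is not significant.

Stepwise |·|:
  U → 4
  S → 5
  (U ⋈[d=b] S) → 1
  π[b]((U ⋈[d=b] S)) → 1

== RESULT ==
b
6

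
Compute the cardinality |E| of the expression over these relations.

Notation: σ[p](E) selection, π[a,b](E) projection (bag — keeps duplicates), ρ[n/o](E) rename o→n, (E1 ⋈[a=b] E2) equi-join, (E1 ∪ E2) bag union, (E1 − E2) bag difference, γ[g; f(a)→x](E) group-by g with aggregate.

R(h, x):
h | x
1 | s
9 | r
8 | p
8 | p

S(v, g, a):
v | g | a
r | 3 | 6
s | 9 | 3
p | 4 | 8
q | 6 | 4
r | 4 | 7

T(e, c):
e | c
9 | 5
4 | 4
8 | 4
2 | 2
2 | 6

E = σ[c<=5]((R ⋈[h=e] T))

Row counts bottom-up:
  R → 4
  T → 5
  (R ⋈[h=e] T) → 3
  σ[c<=5]((R ⋈[h=e] T)) → 3

|E| = 3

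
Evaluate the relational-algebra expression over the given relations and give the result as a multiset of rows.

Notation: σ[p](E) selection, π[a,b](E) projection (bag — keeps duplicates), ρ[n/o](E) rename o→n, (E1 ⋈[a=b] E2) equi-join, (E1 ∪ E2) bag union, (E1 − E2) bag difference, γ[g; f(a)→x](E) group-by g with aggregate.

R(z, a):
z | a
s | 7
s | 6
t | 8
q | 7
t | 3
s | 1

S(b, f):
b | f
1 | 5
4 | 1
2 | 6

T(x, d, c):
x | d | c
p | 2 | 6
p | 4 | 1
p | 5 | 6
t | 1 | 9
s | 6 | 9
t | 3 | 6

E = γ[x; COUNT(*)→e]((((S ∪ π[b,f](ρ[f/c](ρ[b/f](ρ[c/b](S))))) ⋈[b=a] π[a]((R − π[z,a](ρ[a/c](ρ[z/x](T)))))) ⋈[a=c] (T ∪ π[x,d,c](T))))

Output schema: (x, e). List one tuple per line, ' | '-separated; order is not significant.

Subexpression sizes:
  S → 3
  S → 3
  ρ[c/b](S) → 3
  ρ[b/f](ρ[c/b](S)) → 3
  ρ[f/c](ρ[b/f](ρ[c/b](S))) → 3
  π[b,f](ρ[f/c](ρ[b/f](ρ[c/b](S)))) → 3
  (S ∪ π[b,f](ρ[f/c](ρ[b/f](ρ[c/b](S))))) → 6
  R → 6
  T → 6
  ρ[z/x](T) → 6
  ρ[a/c](ρ[z/x](T)) → 6
  π[z,a](ρ[a/c](ρ[z/x](T))) → 6
  (R − π[z,a](ρ[a/c](ρ[z/x](T)))) → 6
  π[a]((R − π[z,a](ρ[a/c](ρ[z/x](T))))) → 6
  ((S ∪ π[b,f](ρ[f/c](ρ[b/f](ρ[c/b](S))))) ⋈[b=a] π[a]((R − π[z,a](ρ[a/c](ρ[z/x](T)))))) → 3
  T → 6
  T → 6
  π[x,d,c](T) → 6
  (T ∪ π[x,d,c](T)) → 12
  (((S ∪ π[b,f](ρ[f/c](ρ[b/f](ρ[c/b](S))))) ⋈[b=a] π[a]((R − π[z,a](ρ[a/c](ρ[z/x](T)))))) ⋈[a=c] (T ∪ π[x,d,c](T))) → 10
  γ[x; COUNT(*)→e]((((S ∪ π[b,f](ρ[f/c](ρ[b/f](ρ[c/b](S))))) ⋈[b=a] π[a]((R − π[z,a](ρ[a/c](ρ[z/x](T)))))) ⋈[a=c] (T ∪ π[x,d,c](T)))) → 2

== RESULT ==
x | e
p | 8
t | 2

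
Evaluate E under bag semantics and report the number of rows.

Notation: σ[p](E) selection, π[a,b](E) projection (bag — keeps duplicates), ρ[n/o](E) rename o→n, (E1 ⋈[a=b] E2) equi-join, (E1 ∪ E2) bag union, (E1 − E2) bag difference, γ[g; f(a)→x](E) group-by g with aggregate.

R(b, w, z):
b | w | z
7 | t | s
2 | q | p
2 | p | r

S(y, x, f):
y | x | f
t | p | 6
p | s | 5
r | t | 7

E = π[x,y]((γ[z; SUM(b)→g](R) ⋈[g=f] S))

Stepwise |·|:
  R → 3
  γ[z; SUM(b)→g](R) → 3
  S → 3
  (γ[z; SUM(b)→g](R) ⋈[g=f] S) → 1
  π[x,y]((γ[z; SUM(b)→g](R) ⋈[g=f] S)) → 1

|E| = 1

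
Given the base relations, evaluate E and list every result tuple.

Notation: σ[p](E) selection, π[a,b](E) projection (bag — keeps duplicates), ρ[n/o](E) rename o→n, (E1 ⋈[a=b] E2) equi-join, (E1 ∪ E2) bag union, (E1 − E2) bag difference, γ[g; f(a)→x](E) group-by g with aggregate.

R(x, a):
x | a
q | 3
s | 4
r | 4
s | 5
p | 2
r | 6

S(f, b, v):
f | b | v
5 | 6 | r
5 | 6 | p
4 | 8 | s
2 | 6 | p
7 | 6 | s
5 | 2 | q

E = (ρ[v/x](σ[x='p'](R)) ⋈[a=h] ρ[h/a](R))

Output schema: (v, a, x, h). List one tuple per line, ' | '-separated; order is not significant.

Subexpression sizes:
  R → 6
  σ[x='p'](R) → 1
  ρ[v/x](σ[x='p'](R)) → 1
  R → 6
  ρ[h/a](R) → 6
  (ρ[v/x](σ[x='p'](R)) ⋈[a=h] ρ[h/a](R)) → 1

== RESULT ==
v | a | x | h
p | 2 | p | 2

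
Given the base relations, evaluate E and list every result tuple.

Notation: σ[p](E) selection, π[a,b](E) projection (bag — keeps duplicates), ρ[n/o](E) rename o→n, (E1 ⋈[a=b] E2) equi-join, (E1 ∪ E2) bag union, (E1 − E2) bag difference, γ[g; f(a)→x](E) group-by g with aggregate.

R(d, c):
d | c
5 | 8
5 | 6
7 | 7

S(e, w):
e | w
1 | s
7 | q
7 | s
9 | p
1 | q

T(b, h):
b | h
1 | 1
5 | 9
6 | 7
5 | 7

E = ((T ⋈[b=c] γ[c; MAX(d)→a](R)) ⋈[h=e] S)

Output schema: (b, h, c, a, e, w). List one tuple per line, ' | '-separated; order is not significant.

Per-node cardinality:
  T → 4
  R → 3
  γ[c; MAX(d)→a](R) → 3
  (T ⋈[b=c] γ[c; MAX(d)→a](R)) → 1
  S → 5
  ((T ⋈[b=c] γ[c; MAX(d)→a](R)) ⋈[h=e] S) → 2

== RESULT ==
b | h | c | a | e | w
6 | 7 | 6 | 5 | 7 | q
6 | 7 | 6 | 5 | 7 | s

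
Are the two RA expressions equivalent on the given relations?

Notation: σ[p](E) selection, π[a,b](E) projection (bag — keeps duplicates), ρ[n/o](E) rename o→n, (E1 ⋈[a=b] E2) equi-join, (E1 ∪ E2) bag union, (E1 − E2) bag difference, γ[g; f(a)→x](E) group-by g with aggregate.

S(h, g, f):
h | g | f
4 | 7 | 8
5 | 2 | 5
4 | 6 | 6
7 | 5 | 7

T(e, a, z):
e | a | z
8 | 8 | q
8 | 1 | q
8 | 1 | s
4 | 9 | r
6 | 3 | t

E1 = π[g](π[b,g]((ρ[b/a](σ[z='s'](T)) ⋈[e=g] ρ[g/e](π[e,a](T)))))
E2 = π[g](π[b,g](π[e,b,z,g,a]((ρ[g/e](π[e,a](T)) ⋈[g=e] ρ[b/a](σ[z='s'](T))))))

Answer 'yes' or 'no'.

E1 row counts bottom-up:
  T → 5
  σ[z='s'](T) → 1
  ρ[b/a](σ[z='s'](T)) → 1
  T → 5
  π[e,a](T) → 5
  ρ[g/e](π[e,a](T)) → 5
  (ρ[b/a](σ[z='s'](T)) ⋈[e=g] ρ[g/e](π[e,a](T))) → 3
  π[b,g]((ρ[b/a](σ[z='s'](T)) ⋈[e=g] ρ[g/e](π[e,a](T)))) → 3
  π[g](π[b,g]((ρ[b/a](σ[z='s'](T)) ⋈[e=g] ρ[g/e](π[e,a](T))))) → 3
E2 row counts bottom-up:
  T → 5
  π[e,a](T) → 5
  ρ[g/e](π[e,a](T)) → 5
  T → 5
  σ[z='s'](T) → 1
  ρ[b/a](σ[z='s'](T)) → 1
  (ρ[g/e](π[e,a](T)) ⋈[g=e] ρ[b/a](σ[z='s'](T))) → 3
  π[e,b,z,g,a]((ρ[g/e](π[e,a](T)) ⋈[g=e] ρ[b/a](σ[z='s'](T)))) → 3
  π[b,g](π[e,b,z,g,a]((ρ[g/e](π[e,a](T)) ⋈[g=e] ρ[b/a](σ[z='s'](T))))) → 3
  π[g](π[b,g](π[e,b,z,g,a]((ρ[g/e](π[e,a](T)) ⋈[g=e] ρ[b/a](σ[z='s'](T)))))) → 3

E1 and E2 produce the same multiset:
g
8
8
8

yes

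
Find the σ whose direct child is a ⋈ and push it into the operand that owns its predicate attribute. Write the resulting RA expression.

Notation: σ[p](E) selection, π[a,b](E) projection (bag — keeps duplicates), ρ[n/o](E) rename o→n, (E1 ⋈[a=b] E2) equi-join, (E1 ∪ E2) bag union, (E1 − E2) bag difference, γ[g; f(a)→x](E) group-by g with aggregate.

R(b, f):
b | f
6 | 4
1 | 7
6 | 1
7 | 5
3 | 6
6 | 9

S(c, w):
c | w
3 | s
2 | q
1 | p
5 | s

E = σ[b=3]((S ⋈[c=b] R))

σ filters on b, owned by the right side.
E' = (S ⋈[c=b] σ[b=3](R))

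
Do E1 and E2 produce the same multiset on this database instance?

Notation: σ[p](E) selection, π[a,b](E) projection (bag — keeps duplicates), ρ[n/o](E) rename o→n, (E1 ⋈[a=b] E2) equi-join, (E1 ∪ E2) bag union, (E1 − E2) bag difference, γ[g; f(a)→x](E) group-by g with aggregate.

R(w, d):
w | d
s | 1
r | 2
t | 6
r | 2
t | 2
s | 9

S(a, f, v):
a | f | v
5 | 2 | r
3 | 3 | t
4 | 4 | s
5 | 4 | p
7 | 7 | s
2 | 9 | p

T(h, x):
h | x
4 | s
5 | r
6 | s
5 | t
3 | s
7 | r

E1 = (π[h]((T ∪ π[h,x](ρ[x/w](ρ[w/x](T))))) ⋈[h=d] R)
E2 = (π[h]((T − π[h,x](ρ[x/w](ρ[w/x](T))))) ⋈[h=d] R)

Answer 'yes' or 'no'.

E1 per-node cardinality:
  T → 6
  T → 6
  ρ[w/x](T) → 6
  ρ[x/w](ρ[w/x](T)) → 6
  π[h,x](ρ[x/w](ρ[w/x](T))) → 6
  (T ∪ π[h,x](ρ[x/w](ρ[w/x](T)))) → 12
  π[h]((T ∪ π[h,x](ρ[x/w](ρ[w/x](T))))) → 12
  R → 6
  (π[h]((T ∪ π[h,x](ρ[x/w](ρ[w/x](T))))) ⋈[h=d] R) → 2
E2 per-node cardinality:
  T → 6
  T → 6
  ρ[w/x](T) → 6
  ρ[x/w](ρ[w/x](T)) → 6
  π[h,x](ρ[x/w](ρ[w/x](T))) → 6
  (T − π[h,x](ρ[x/w](ρ[w/x](T)))) → 0
  π[h]((T − π[h,x](ρ[x/w](ρ[w/x](T))))) → 0
  R → 6
  (π[h]((T − π[h,x](ρ[x/w](ρ[w/x](T))))) ⋈[h=d] R) → 0

E1 result:
h | w | d
6 | t | 6
6 | t | 6
E2 result:
h | w | d
(0 rows)
Witness: (6, 't', 6) appears 2× in E1 but 0× in E2.

no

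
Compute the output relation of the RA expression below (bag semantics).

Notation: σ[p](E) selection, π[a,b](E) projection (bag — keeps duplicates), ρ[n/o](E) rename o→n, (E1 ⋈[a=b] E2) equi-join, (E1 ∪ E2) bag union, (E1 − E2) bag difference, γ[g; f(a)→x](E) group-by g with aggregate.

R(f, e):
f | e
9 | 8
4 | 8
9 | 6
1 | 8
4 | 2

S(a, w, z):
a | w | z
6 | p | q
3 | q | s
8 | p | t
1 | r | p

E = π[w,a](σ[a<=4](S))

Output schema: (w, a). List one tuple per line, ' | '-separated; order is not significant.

Subexpression sizes:
  S → 4
  σ[a<=4](S) → 2
  π[w,a](σ[a<=4](S)) → 2

== RESULT ==
w | a
q | 3
r | 1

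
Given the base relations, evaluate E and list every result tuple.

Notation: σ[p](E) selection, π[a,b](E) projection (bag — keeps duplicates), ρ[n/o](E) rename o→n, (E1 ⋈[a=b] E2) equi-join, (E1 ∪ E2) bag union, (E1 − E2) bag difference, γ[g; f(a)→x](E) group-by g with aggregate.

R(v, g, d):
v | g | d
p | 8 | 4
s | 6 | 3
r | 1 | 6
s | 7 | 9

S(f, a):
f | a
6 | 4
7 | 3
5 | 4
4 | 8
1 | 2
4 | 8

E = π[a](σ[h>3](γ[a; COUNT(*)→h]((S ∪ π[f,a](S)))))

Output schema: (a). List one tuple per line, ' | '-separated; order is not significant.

Subexpression sizes:
  S → 6
  S → 6
  π[f,a](S) → 6
  (S ∪ π[f,a](S)) → 12
  γ[a; COUNT(*)→h]((S ∪ π[f,a](S))) → 4
  σ[h>3](γ[a; COUNT(*)→h]((S ∪ π[f,a](S)))) → 2
  π[a](σ[h>3](γ[a; COUNT(*)→h]((S ∪ π[f,a](S))))) → 2

== RESULT ==
a
4
8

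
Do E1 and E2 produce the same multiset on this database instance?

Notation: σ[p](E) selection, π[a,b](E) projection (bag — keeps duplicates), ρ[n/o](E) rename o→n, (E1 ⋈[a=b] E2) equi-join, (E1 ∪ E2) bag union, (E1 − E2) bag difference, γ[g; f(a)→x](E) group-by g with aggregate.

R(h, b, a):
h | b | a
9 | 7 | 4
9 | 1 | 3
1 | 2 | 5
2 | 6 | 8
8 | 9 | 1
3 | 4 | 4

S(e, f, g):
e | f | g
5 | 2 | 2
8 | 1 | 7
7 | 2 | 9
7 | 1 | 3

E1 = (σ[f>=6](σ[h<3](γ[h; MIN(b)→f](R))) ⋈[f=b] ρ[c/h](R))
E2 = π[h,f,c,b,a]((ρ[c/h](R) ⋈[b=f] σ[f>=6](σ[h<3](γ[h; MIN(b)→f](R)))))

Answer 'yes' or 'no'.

E1 row counts bottom-up:
  R → 6
  γ[h; MIN(b)→f](R) → 5
  σ[h<3](γ[h; MIN(b)→f](R)) → 2
  σ[f>=6](σ[h<3](γ[h; MIN(b)→f](R))) → 1
  R → 6
  ρ[c/h](R) → 6
  (σ[f>=6](σ[h<3](γ[h; MIN(b)→f](R))) ⋈[f=b] ρ[c/h](R)) → 1
E2 row counts bottom-up:
  R → 6
  ρ[c/h](R) → 6
  R → 6
  γ[h; MIN(b)→f](R) → 5
  σ[h<3](γ[h; MIN(b)→f](R)) → 2
  σ[f>=6](σ[h<3](γ[h; MIN(b)→f](R))) → 1
  (ρ[c/h](R) ⋈[b=f] σ[f>=6](σ[h<3](γ[h; MIN(b)→f](R)))) → 1
  π[h,f,c,b,a]((ρ[c/h](R) ⋈[b=f] σ[f>=6](σ[h<3](γ[h; MIN(b)→f](R))))) → 1

E1 and E2 produce the same multiset:
h | f | c | b | a
2 | 6 | 2 | 6 | 8

yes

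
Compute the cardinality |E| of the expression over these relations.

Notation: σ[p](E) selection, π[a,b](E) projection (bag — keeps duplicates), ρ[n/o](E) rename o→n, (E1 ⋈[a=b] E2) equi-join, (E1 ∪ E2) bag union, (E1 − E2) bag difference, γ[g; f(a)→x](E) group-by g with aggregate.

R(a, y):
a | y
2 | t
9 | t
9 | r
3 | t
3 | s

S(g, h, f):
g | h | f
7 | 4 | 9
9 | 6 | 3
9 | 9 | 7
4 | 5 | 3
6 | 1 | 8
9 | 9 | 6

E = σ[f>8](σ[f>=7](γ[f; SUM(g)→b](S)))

Per-node cardinality:
  S → 6
  γ[f; SUM(g)→b](S) → 5
  σ[f>=7](γ[f; SUM(g)→b](S)) → 3
  σ[f>8](σ[f>=7](γ[f; SUM(g)→b](S))) → 1

|E| = 1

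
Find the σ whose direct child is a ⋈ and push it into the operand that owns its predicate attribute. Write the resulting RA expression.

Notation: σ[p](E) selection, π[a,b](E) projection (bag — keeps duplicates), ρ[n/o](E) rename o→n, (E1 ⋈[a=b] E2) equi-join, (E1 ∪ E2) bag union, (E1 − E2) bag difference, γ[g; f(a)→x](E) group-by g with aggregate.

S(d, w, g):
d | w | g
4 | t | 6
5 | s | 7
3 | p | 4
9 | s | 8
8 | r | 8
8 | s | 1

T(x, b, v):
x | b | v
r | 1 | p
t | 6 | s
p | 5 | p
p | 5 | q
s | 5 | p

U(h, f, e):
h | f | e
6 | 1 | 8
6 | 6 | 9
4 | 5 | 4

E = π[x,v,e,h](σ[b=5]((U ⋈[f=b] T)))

σ filters on b, owned by the right side.
E' = π[x,v,e,h]((U ⋈[f=b] σ[b=5](T)))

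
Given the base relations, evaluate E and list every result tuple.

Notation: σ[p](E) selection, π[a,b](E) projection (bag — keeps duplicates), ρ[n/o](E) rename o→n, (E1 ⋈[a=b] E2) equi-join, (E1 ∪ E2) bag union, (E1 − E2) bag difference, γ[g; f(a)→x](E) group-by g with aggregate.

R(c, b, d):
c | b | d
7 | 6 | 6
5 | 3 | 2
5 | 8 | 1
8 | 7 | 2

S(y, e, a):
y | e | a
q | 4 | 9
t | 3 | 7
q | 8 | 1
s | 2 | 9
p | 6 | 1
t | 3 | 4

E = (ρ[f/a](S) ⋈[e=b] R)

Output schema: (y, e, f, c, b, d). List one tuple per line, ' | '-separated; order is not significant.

Subexpression sizes:
  S → 6
  ρ[f/a](S) → 6
  R → 4
  (ρ[f/a](S) ⋈[e=b] R) → 4

== RESULT ==
y | e | f | c | b | d
p | 6 | 1 | 7 | 6 | 6
q | 8 | 1 | 5 | 8 | 1
t | 3 | 4 | 5 | 3 | 2
t | 3 | 7 | 5 | 3 | 2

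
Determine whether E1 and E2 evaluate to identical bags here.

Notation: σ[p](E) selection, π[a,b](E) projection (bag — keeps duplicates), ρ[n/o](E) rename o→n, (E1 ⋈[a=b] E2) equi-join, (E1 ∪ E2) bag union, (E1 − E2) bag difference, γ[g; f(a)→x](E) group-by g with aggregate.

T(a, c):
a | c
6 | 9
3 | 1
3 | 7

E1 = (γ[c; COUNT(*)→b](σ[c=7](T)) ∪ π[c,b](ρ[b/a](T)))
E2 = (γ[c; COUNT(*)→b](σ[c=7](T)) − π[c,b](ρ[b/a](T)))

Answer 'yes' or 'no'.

E1 stepwise |·|:
  T → 3
  σ[c=7](T) → 1
  γ[c; COUNT(*)→b](σ[c=7](T)) → 1
  T → 3
  ρ[b/a](T) → 3
  π[c,b](ρ[b/a](T)) → 3
  (γ[c; COUNT(*)→b](σ[c=7](T)) ∪ π[c,b](ρ[b/a](T))) → 4
E2 stepwise |·|:
  T → 3
  σ[c=7](T) → 1
  γ[c; COUNT(*)→b](σ[c=7](T)) → 1
  T → 3
  ρ[b/a](T) → 3
  π[c,b](ρ[b/a](T)) → 3
  (γ[c; COUNT(*)→b](σ[c=7](T)) − π[c,b](ρ[b/a](T))) → 1

E1 result:
c | b
1 | 3
7 | 1
7 | 3
9 | 6
E2 result:
c | b
7 | 1
Witness: (9, 6) appears 1× in E1 but 0× in E2.

no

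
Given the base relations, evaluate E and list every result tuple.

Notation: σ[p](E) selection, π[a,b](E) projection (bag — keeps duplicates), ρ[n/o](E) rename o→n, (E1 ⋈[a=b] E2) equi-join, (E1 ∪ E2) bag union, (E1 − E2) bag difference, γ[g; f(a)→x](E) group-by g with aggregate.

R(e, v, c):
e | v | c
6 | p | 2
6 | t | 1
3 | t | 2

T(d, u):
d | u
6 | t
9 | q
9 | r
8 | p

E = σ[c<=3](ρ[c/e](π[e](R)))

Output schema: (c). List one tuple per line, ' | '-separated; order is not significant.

Stepwise |·|:
  R → 3
  π[e](R) → 3
  ρ[c/e](π[e](R)) → 3
  σ[c<=3](ρ[c/e](π[e](R))) → 1

== RESULT ==
c
3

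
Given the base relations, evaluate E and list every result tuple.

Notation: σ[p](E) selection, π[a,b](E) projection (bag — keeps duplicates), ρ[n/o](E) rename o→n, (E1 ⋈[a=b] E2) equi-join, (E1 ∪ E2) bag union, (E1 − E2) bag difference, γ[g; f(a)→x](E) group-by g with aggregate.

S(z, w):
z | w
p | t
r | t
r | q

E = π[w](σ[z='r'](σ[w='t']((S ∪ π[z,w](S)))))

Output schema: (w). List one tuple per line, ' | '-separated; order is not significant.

Stepwise |·|:
  S → 3
  S → 3
  π[z,w](S) → 3
  (S ∪ π[z,w](S)) → 6
  σ[w='t']((S ∪ π[z,w](S))) → 4
  σ[z='r'](σ[w='t']((S ∪ π[z,w](S)))) → 2
  π[w](σ[z='r'](σ[w='t']((S ∪ π[z,w](S))))) → 2

== RESULT ==
w
t
t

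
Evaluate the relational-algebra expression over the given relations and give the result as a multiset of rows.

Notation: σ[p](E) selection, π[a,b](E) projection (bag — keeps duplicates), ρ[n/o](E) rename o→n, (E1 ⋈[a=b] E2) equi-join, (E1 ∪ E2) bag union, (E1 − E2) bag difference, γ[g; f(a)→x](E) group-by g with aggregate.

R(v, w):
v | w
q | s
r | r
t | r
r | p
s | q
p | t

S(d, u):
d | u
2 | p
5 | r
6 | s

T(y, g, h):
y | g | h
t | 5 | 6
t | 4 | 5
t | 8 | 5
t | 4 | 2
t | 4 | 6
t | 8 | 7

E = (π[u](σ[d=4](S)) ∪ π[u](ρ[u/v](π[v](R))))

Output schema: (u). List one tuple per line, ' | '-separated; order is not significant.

Per-node cardinality:
  S → 3
  σ[d=4](S) → 0
  π[u](σ[d=4](S)) → 0
  R → 6
  π[v](R) → 6
  ρ[u/v](π[v](R)) → 6
  π[u](ρ[u/v](π[v](R))) → 6
  (π[u](σ[d=4](S)) ∪ π[u](ρ[u/v](π[v](R)))) → 6

== RESULT ==
u
p
q
r
r
s
t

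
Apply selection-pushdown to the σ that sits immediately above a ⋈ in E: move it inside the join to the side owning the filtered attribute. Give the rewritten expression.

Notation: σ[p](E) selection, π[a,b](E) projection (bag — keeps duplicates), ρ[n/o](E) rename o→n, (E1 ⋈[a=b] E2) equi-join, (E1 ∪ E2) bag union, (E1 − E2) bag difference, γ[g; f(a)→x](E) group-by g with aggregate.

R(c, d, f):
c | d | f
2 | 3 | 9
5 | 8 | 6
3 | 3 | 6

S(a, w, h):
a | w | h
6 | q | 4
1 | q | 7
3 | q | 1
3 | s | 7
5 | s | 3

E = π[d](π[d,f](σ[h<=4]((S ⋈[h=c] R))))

σ filters on h, owned by the left side.
E' = π[d](π[d,f]((σ[h<=4](S) ⋈[h=c] R)))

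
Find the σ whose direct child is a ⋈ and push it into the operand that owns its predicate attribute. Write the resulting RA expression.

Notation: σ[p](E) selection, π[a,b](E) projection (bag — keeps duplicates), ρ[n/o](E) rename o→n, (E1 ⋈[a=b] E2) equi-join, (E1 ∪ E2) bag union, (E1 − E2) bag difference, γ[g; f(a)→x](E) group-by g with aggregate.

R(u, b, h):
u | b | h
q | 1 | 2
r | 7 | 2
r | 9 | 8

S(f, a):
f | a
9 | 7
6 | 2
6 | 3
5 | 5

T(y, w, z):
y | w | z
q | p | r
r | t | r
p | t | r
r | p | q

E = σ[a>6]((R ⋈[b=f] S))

σ filters on a, owned by the right side.
E' = (R ⋈[b=f] σ[a>6](S))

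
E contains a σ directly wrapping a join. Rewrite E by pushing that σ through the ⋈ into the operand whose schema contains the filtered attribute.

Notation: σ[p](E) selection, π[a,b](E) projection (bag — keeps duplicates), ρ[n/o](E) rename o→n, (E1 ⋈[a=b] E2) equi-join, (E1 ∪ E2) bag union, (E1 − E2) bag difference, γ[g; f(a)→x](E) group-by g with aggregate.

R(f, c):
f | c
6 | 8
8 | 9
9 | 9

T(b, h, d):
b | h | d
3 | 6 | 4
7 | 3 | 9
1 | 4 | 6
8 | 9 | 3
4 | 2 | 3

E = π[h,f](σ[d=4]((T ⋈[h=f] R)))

σ filters on d, owned by the left side.
E' = π[h,f]((σ[d=4](T) ⋈[h=f] R))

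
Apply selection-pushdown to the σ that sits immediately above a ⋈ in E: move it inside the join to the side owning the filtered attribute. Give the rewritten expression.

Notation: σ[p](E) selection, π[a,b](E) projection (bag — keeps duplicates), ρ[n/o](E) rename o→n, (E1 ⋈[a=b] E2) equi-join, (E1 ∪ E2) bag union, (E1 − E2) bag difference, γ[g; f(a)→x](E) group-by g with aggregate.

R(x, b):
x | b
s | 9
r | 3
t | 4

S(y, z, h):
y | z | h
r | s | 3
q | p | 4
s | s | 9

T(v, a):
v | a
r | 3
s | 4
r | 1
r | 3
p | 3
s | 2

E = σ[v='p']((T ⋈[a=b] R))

σ filters on v, owned by the left side.
E' = (σ[v='p'](T) ⋈[a=b] R)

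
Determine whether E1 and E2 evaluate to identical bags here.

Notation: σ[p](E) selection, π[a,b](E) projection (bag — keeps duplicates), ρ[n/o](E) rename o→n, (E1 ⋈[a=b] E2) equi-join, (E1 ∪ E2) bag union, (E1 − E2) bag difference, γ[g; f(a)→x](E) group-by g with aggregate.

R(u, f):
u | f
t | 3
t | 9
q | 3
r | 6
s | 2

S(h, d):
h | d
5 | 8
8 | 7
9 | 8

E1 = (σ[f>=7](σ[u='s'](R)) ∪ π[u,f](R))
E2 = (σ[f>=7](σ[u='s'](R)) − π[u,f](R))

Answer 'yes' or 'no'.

E1 stepwise |·|:
  R → 5
  σ[u='s'](R) → 1
  σ[f>=7](σ[u='s'](R)) → 0
  R → 5
  π[u,f](R) → 5
  (σ[f>=7](σ[u='s'](R)) ∪ π[u,f](R)) → 5
E2 stepwise |·|:
  R → 5
  σ[u='s'](R) → 1
  σ[f>=7](σ[u='s'](R)) → 0
  R → 5
  π[u,f](R) → 5
  (σ[f>=7](σ[u='s'](R)) − π[u,f](R)) → 0

E1 result:
u | f
q | 3
r | 6
s | 2
t | 3
t | 9
E2 result:
u | f
(0 rows)
Witness: ('t', 3) appears 1× in E1 but 0× in E2.

no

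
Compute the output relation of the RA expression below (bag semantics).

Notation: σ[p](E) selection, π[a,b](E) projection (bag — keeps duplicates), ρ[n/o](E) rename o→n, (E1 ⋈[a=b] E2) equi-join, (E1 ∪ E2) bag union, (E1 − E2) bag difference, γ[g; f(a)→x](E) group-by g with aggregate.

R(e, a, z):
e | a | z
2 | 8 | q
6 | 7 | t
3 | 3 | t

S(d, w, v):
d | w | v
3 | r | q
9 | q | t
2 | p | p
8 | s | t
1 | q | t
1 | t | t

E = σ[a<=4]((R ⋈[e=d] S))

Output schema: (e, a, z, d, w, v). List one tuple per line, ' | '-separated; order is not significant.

Stepwise |·|:
  R → 3
  S → 6
  (R ⋈[e=d] S) → 2
  σ[a<=4]((R ⋈[e=d] S)) → 1

== RESULT ==
e | a | z | d | w | v
3 | 3 | t | 3 | r | q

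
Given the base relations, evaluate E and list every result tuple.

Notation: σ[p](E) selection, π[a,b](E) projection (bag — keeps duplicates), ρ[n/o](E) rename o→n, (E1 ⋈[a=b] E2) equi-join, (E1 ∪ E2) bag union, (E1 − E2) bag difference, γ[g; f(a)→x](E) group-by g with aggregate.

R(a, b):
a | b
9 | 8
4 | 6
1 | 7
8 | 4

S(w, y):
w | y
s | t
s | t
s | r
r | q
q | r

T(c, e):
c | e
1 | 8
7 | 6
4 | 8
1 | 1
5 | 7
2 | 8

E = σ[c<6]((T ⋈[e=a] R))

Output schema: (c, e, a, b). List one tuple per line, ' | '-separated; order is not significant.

Per-node cardinality:
  T → 6
  R → 4
  (T ⋈[e=a] R) → 4
  σ[c<6]((T ⋈[e=a] R)) → 4

== RESULT ==
c | e | a | b
1 | 1 | 1 | 7
1 | 8 | 8 | 4
2 | 8 | 8 | 4
4 | 8 | 8 | 4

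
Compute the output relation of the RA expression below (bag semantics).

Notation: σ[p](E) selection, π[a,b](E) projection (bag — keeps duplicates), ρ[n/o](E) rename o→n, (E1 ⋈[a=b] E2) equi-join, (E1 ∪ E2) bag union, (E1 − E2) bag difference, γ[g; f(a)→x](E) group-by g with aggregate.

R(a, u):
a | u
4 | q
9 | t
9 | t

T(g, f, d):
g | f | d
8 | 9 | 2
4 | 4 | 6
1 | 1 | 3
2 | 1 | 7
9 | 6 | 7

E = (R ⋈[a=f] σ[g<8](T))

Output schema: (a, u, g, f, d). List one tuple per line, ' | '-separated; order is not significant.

Per-node cardinality:
  R → 3
  T → 5
  σ[g<8](T) → 3
  (R ⋈[a=f] σ[g<8](T)) → 1

== RESULT ==
a | u | g | f | d
4 | q | 4 | 4 | 6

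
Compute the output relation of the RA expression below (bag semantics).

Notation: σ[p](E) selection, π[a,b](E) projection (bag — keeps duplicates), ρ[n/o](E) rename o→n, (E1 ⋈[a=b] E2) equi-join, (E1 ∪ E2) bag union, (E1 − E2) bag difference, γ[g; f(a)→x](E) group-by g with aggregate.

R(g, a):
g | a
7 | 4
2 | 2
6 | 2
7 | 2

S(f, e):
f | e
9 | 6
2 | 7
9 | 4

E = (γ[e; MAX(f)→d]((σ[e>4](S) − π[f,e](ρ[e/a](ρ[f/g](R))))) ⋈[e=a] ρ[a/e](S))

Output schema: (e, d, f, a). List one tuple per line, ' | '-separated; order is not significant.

Row counts bottom-up:
  S → 3
  σ[e>4](S) → 2
  R → 4
  ρ[f/g](R) → 4
  ρ[e/a](ρ[f/g](R)) → 4
  π[f,e](ρ[e/a](ρ[f/g](R))) → 4
  (σ[e>4](S) − π[f,e](ρ[e/a](ρ[f/g](R)))) → 2
  γ[e; MAX(f)→d]((σ[e>4](S) − π[f,e](ρ[e/a](ρ[f/g](R))))) → 2
  S → 3
  ρ[a/e](S) → 3
  (γ[e; MAX(f)→d]((σ[e>4](S) − π[f,e](ρ[e/a](ρ[f/g](R))))) ⋈[e=a] ρ[a/e](S)) → 2

== RESULT ==
e | d | f | a
6 | 9 | 9 | 6
7 | 2 | 2 | 7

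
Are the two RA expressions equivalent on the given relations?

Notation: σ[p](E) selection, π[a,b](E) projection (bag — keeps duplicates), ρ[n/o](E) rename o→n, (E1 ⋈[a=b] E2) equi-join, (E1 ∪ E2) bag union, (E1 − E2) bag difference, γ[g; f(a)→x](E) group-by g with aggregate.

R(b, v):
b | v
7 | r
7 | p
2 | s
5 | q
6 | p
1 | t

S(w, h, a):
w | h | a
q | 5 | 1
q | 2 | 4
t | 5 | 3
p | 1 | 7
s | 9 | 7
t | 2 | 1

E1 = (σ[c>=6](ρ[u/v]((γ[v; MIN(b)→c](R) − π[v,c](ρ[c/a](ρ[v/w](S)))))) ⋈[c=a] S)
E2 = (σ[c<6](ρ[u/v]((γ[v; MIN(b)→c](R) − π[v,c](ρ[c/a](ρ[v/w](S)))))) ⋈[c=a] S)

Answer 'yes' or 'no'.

E1 stepwise |·|:
  R → 6
  γ[v; MIN(b)→c](R) → 5
  S → 6
  ρ[v/w](S) → 6
  ρ[c/a](ρ[v/w](S)) → 6
  π[v,c](ρ[c/a](ρ[v/w](S))) → 6
  (γ[v; MIN(b)→c](R) − π[v,c](ρ[c/a](ρ[v/w](S)))) → 4
  ρ[u/v]((γ[v; MIN(b)→c](R) − π[v,c](ρ[c/a](ρ[v/w](S))))) → 4
  σ[c>=6](ρ[u/v]((γ[v; MIN(b)→c](R) − π[v,c](ρ[c/a](ρ[v/w](S)))))) → 2
  S → 6
  (σ[c>=6](ρ[u/v]((γ[v; MIN(b)→c](R) − π[v,c](ρ[c/a](ρ[v/w](S)))))) ⋈[c=a] S) → 2
E2 stepwise |·|:
  R → 6
  γ[v; MIN(b)→c](R) → 5
  S → 6
  ρ[v/w](S) → 6
  ρ[c/a](ρ[v/w](S)) → 6
  π[v,c](ρ[c/a](ρ[v/w](S))) → 6
  (γ[v; MIN(b)→c](R) − π[v,c](ρ[c/a](ρ[v/w](S)))) → 4
  ρ[u/v]((γ[v; MIN(b)→c](R) − π[v,c](ρ[c/a](ρ[v/w](S))))) → 4
  σ[c<6](ρ[u/v]((γ[v; MIN(b)→c](R) − π[v,c](ρ[c/a](ρ[v/w](S)))))) → 2
  S → 6
  (σ[c<6](ρ[u/v]((γ[v; MIN(b)→c](R) − π[v,c](ρ[c/a](ρ[v/w](S)))))) ⋈[c=a] S) → 0

E1 result:
u | c | w | h | a
r | 7 | p | 1 | 7
r | 7 | s | 9 | 7
E2 result:
u | c | w | h | a
(0 rows)
Witness: ('r', 7, 's', 9, 7) appears 1× in E1 but 0× in E2.

no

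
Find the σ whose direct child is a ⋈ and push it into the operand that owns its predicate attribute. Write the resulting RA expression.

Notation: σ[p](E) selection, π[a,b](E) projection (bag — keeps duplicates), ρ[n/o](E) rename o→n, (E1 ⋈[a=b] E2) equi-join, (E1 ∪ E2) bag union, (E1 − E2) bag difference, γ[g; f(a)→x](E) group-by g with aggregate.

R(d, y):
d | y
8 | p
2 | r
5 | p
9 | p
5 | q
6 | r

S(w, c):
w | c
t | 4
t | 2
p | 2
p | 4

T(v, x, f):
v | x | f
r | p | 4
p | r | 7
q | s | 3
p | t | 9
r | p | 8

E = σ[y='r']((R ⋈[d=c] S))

σ filters on y, owned by the left side.
E' = (σ[y='r'](R) ⋈[d=c] S)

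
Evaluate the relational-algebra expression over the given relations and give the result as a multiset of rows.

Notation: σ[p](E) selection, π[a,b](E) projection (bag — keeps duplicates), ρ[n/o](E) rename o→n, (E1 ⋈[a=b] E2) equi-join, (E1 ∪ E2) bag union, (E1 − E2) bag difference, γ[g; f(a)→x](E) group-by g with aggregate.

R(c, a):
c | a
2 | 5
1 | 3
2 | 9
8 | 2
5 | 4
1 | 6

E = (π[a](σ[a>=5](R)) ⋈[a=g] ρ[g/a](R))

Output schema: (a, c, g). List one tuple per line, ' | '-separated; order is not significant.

Stepwise |·|:
  R → 6
  σ[a>=5](R) → 3
  π[a](σ[a>=5](R)) → 3
  R → 6
  ρ[g/a](R) → 6
  (π[a](σ[a>=5](R)) ⋈[a=g] ρ[g/a](R)) → 3

== RESULT ==
a | c | g
5 | 2 | 5
6 | 1 | 6
9 | 2 | 9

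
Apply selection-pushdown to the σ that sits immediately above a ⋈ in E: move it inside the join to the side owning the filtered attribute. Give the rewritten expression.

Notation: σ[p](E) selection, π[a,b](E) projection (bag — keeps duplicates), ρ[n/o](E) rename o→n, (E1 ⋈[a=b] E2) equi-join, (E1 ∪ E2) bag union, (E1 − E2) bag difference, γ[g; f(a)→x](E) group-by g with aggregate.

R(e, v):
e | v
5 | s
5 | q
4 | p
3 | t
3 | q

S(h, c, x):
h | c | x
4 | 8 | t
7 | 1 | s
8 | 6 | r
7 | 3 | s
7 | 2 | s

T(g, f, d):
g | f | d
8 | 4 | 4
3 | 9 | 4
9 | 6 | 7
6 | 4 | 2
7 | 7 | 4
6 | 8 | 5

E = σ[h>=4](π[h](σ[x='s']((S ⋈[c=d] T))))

σ filters on x, owned by the left side.
E' = σ[h>=4](π[h]((σ[x='s'](S) ⋈[c=d] T)))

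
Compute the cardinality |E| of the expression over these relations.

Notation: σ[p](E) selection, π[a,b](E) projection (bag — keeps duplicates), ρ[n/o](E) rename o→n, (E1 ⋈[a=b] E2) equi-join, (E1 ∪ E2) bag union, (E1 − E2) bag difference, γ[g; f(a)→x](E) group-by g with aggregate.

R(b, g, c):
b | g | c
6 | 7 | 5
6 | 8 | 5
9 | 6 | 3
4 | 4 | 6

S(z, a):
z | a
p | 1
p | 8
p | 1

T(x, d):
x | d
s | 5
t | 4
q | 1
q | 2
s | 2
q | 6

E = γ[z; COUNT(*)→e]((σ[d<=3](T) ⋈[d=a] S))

Subexpression sizes:
  T → 6
  σ[d<=3](T) → 3
  S → 3
  (σ[d<=3](T) ⋈[d=a] S) → 2
  γ[z; COUNT(*)→e]((σ[d<=3](T) ⋈[d=a] S)) → 1

|E| = 1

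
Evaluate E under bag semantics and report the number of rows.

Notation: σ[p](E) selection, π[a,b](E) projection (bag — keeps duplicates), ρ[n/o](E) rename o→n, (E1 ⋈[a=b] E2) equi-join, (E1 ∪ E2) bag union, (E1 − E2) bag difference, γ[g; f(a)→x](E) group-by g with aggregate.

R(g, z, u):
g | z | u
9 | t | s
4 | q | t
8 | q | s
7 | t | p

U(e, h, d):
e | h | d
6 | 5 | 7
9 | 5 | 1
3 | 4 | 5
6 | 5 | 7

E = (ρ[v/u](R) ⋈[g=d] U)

Subexpression sizes:
  R → 4
  ρ[v/u](R) → 4
  U → 4
  (ρ[v/u](R) ⋈[g=d] U) → 2

|E| = 2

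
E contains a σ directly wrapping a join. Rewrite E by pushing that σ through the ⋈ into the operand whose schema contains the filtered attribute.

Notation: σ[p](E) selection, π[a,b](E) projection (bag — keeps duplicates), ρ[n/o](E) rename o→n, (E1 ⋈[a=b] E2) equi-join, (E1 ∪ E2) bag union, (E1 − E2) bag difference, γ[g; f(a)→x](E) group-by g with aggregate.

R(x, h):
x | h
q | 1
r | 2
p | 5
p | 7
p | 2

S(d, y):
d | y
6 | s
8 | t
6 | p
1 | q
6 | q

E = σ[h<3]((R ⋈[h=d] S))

σ filters on h, owned by the left side.
E' = (σ[h<3](R) ⋈[h=d] S)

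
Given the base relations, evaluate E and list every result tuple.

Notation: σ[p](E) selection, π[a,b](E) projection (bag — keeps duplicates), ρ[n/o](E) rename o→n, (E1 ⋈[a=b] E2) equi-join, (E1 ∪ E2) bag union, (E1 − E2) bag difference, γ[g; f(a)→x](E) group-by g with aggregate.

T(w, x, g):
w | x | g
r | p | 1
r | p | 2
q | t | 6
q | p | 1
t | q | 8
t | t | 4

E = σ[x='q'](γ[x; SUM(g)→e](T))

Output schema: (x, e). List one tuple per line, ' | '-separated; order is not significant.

Stepwise |·|:
  T → 6
  γ[x; SUM(g)→e](T) → 3
  σ[x='q'](γ[x; SUM(g)→e](T)) → 1

== RESULT ==
x | e
q | 8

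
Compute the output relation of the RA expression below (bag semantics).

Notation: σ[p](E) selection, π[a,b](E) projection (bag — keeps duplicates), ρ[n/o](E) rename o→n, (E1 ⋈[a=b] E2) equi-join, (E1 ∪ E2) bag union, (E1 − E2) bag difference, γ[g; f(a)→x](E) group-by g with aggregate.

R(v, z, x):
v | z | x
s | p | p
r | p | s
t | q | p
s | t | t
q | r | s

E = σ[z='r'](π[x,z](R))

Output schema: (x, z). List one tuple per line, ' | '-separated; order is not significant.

Row counts bottom-up:
  R → 5
  π[x,z](R) → 5
  σ[z='r'](π[x,z](R)) → 1

== RESULT ==
x | z
s | r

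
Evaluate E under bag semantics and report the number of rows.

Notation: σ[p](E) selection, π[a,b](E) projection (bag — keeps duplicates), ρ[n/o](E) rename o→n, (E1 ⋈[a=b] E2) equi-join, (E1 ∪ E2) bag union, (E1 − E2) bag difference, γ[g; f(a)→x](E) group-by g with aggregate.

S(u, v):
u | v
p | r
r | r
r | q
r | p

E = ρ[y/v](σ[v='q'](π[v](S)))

Stepwise |·|:
  S → 4
  π[v](S) → 4
  σ[v='q'](π[v](S)) → 1
  ρ[y/v](σ[v='q'](π[v](S))) → 1

|E| = 1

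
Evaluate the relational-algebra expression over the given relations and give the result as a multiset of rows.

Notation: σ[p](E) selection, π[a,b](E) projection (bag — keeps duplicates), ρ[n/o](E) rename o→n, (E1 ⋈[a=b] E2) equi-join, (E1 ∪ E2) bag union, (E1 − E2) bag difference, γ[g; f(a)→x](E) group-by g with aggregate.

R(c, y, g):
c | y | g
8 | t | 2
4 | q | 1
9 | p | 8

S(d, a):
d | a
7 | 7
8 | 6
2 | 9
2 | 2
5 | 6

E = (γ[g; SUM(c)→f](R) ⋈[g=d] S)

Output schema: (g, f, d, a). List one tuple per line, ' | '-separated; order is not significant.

Per-node cardinality:
  R → 3
  γ[g; SUM(c)→f](R) → 3
  S → 5
  (γ[g; SUM(c)→f](R) ⋈[g=d] S) → 3

== RESULT ==
g | f | d | a
2 | 8 | 2 | 2
2 | 8 | 2 | 9
8 | 9 | 8 | 6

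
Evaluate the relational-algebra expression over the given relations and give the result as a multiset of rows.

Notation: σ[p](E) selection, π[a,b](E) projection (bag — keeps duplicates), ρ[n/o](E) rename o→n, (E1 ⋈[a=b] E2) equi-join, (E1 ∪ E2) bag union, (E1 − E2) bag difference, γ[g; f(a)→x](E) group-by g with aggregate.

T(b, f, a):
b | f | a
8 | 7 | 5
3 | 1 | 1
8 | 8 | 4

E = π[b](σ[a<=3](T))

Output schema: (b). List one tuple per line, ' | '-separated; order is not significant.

Subexpression sizes:
  T → 3
  σ[a<=3](T) → 1
  π[b](σ[a<=3](T)) → 1

== RESULT ==
b
3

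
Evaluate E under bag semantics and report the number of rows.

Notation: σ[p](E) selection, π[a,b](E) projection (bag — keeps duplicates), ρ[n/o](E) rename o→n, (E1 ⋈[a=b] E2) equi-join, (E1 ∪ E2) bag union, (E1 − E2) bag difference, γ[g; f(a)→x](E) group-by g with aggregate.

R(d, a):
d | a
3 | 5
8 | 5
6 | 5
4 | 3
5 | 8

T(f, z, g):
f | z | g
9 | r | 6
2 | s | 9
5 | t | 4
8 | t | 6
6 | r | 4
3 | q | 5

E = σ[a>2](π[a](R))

Row counts bottom-up:
  R → 5
  π[a](R) → 5
  σ[a>2](π[a](R)) → 5

|E| = 5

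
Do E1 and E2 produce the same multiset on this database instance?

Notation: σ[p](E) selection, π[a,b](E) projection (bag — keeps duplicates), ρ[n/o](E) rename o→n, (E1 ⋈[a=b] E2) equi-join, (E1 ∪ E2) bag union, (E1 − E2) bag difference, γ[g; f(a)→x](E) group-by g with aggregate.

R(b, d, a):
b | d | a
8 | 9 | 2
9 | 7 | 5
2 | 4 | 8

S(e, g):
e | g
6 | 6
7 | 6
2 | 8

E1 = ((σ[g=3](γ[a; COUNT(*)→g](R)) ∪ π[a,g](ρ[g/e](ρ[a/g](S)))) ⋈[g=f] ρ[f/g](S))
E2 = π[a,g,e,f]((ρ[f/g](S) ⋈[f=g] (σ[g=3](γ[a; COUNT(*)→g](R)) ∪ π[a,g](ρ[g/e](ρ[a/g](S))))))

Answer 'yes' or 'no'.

E1 row counts bottom-up:
  R → 3
  γ[a; COUNT(*)→g](R) → 3
  σ[g=3](γ[a; COUNT(*)→g](R)) → 0
  S → 3
  ρ[a/g](S) → 3
  ρ[g/e](ρ[a/g](S)) → 3
  π[a,g](ρ[g/e](ρ[a/g](S))) → 3
  (σ[g=3](γ[a; COUNT(*)→g](R)) ∪ π[a,g](ρ[g/e](ρ[a/g](S)))) → 3
  S → 3
  ρ[f/g](S) → 3
  ((σ[g=3](γ[a; COUNT(*)→g](R)) ∪ π[a,g](ρ[g/e](ρ[a/g](S)))) ⋈[g=f] ρ[f/g](S)) → 2
E2 row counts bottom-up:
  S → 3
  ρ[f/g](S) → 3
  R → 3
  γ[a; COUNT(*)→g](R) → 3
  σ[g=3](γ[a; COUNT(*)→g](R)) → 0
  S → 3
  ρ[a/g](S) → 3
  ρ[g/e](ρ[a/g](S)) → 3
  π[a,g](ρ[g/e](ρ[a/g](S))) → 3
  (σ[g=3](γ[a; COUNT(*)→g](R)) ∪ π[a,g](ρ[g/e](ρ[a/g](S)))) → 3
  (ρ[f/g](S) ⋈[f=g] (σ[g=3](γ[a; COUNT(*)→g](R)) ∪ π[a,g](ρ[g/e](ρ[a/g](S))))) → 2
  π[a,g,e,f]((ρ[f/g](S) ⋈[f=g] (σ[g=3](γ[a; COUNT(*)→g](R)) ∪ π[a,g](ρ[g/e](ρ[a/g](S)))))) → 2

E1 and E2 produce the same multiset:
a | g | e | f
6 | 6 | 6 | 6
6 | 6 | 7 | 6

yes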